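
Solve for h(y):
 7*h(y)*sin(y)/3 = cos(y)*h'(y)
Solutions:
 h(y) = C1/cos(y)^(7/3)


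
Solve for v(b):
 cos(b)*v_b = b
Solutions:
 v(b) = C1 + Integral(b/cos(b), b)


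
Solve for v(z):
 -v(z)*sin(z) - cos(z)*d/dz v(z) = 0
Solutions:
 v(z) = C1*cos(z)


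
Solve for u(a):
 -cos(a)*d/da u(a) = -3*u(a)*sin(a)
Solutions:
 u(a) = C1/cos(a)^3


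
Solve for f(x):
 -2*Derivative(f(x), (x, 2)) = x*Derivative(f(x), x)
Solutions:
 f(x) = C1 + C2*erf(x/2)


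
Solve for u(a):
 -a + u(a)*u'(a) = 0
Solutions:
 u(a) = -sqrt(C1 + a^2)
 u(a) = sqrt(C1 + a^2)


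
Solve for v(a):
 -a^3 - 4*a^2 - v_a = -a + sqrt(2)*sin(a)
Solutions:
 v(a) = C1 - a^4/4 - 4*a^3/3 + a^2/2 + sqrt(2)*cos(a)


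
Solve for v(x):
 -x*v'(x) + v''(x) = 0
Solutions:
 v(x) = C1 + C2*erfi(sqrt(2)*x/2)


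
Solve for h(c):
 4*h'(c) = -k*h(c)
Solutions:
 h(c) = C1*exp(-c*k/4)


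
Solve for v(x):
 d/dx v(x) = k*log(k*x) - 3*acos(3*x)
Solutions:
 v(x) = C1 + k*x*(log(k*x) - 1) - 3*x*acos(3*x) + sqrt(1 - 9*x^2)


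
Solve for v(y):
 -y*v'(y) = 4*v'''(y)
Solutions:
 v(y) = C1 + Integral(C2*airyai(-2^(1/3)*y/2) + C3*airybi(-2^(1/3)*y/2), y)


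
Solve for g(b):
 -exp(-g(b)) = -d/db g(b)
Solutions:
 g(b) = log(C1 + b)


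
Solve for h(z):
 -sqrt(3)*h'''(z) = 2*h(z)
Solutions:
 h(z) = C3*exp(-2^(1/3)*3^(5/6)*z/3) + (C1*sin(6^(1/3)*z/2) + C2*cos(6^(1/3)*z/2))*exp(2^(1/3)*3^(5/6)*z/6)


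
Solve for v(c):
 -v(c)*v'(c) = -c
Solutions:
 v(c) = -sqrt(C1 + c^2)
 v(c) = sqrt(C1 + c^2)


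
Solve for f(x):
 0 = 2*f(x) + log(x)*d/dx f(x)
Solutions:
 f(x) = C1*exp(-2*li(x))


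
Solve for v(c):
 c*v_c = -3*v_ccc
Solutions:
 v(c) = C1 + Integral(C2*airyai(-3^(2/3)*c/3) + C3*airybi(-3^(2/3)*c/3), c)


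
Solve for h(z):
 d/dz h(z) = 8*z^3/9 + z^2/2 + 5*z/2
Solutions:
 h(z) = C1 + 2*z^4/9 + z^3/6 + 5*z^2/4


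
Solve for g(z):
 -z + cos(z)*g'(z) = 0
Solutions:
 g(z) = C1 + Integral(z/cos(z), z)


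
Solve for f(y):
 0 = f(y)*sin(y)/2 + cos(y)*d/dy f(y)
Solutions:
 f(y) = C1*sqrt(cos(y))


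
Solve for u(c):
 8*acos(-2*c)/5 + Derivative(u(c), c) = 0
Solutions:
 u(c) = C1 - 8*c*acos(-2*c)/5 - 4*sqrt(1 - 4*c^2)/5


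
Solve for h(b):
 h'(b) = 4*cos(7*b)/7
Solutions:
 h(b) = C1 + 4*sin(7*b)/49


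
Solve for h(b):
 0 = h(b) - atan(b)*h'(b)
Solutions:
 h(b) = C1*exp(Integral(1/atan(b), b))


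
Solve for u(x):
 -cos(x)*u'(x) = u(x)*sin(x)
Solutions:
 u(x) = C1*cos(x)


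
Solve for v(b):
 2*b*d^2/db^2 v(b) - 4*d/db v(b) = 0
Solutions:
 v(b) = C1 + C2*b^3


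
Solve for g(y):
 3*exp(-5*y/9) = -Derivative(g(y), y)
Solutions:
 g(y) = C1 + 27*exp(-5*y/9)/5


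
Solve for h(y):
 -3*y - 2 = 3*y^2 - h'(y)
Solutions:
 h(y) = C1 + y^3 + 3*y^2/2 + 2*y


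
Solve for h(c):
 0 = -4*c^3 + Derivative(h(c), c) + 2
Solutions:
 h(c) = C1 + c^4 - 2*c


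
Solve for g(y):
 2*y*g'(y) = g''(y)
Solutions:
 g(y) = C1 + C2*erfi(y)


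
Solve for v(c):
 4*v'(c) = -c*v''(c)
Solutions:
 v(c) = C1 + C2/c^3


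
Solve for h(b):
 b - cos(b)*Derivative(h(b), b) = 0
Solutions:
 h(b) = C1 + Integral(b/cos(b), b)


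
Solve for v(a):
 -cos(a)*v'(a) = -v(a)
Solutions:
 v(a) = C1*sqrt(sin(a) + 1)/sqrt(sin(a) - 1)


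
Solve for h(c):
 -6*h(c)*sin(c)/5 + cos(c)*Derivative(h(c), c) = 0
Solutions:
 h(c) = C1/cos(c)^(6/5)


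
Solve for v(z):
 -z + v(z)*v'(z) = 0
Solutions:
 v(z) = -sqrt(C1 + z^2)
 v(z) = sqrt(C1 + z^2)


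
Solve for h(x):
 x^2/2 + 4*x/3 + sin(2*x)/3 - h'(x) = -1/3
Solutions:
 h(x) = C1 + x^3/6 + 2*x^2/3 + x/3 - cos(2*x)/6


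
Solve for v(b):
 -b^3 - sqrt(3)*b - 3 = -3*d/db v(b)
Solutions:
 v(b) = C1 + b^4/12 + sqrt(3)*b^2/6 + b


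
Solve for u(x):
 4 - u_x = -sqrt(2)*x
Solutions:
 u(x) = C1 + sqrt(2)*x^2/2 + 4*x


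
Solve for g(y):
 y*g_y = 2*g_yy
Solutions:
 g(y) = C1 + C2*erfi(y/2)


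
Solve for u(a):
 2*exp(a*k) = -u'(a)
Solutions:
 u(a) = C1 - 2*exp(a*k)/k


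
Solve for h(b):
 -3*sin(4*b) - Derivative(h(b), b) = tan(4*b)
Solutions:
 h(b) = C1 + log(cos(4*b))/4 + 3*cos(4*b)/4


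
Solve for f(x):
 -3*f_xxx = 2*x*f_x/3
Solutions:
 f(x) = C1 + Integral(C2*airyai(-6^(1/3)*x/3) + C3*airybi(-6^(1/3)*x/3), x)


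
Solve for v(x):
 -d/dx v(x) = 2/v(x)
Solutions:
 v(x) = -sqrt(C1 - 4*x)
 v(x) = sqrt(C1 - 4*x)


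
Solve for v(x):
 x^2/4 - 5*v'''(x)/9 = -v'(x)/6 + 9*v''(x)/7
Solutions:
 v(x) = C1 + C2*exp(x*(-81 + sqrt(8031))/70) + C3*exp(-x*(81 + sqrt(8031))/70) - x^3/2 - 81*x^2/7 - 9238*x/49


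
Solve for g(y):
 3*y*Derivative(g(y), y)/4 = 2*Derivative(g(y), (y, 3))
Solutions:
 g(y) = C1 + Integral(C2*airyai(3^(1/3)*y/2) + C3*airybi(3^(1/3)*y/2), y)


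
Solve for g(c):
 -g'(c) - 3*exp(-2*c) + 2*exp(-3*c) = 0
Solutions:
 g(c) = C1 + 3*exp(-2*c)/2 - 2*exp(-3*c)/3


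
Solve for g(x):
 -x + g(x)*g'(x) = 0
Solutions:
 g(x) = -sqrt(C1 + x^2)
 g(x) = sqrt(C1 + x^2)


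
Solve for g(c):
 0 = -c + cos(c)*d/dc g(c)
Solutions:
 g(c) = C1 + Integral(c/cos(c), c)


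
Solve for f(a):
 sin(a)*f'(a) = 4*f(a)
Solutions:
 f(a) = C1*(cos(a)^2 - 2*cos(a) + 1)/(cos(a)^2 + 2*cos(a) + 1)


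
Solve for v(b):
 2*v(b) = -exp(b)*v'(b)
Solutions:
 v(b) = C1*exp(2*exp(-b))


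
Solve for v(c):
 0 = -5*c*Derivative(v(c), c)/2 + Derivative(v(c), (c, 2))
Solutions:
 v(c) = C1 + C2*erfi(sqrt(5)*c/2)


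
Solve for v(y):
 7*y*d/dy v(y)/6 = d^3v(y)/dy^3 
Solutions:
 v(y) = C1 + Integral(C2*airyai(6^(2/3)*7^(1/3)*y/6) + C3*airybi(6^(2/3)*7^(1/3)*y/6), y)


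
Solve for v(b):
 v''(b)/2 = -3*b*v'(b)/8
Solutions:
 v(b) = C1 + C2*erf(sqrt(6)*b/4)


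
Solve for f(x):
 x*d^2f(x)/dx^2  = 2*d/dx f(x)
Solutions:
 f(x) = C1 + C2*x^3


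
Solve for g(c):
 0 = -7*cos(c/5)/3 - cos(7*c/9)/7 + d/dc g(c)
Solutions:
 g(c) = C1 + 35*sin(c/5)/3 + 9*sin(7*c/9)/49


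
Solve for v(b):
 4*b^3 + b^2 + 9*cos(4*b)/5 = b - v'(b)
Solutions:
 v(b) = C1 - b^4 - b^3/3 + b^2/2 - 9*sin(4*b)/20


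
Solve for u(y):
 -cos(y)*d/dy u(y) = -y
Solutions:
 u(y) = C1 + Integral(y/cos(y), y)


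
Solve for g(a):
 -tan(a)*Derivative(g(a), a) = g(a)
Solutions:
 g(a) = C1/sin(a)


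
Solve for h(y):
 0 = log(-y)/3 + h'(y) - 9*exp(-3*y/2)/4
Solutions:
 h(y) = C1 - y*log(-y)/3 + y/3 - 3*exp(-3*y/2)/2


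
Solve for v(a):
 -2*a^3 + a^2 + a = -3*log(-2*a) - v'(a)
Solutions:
 v(a) = C1 + a^4/2 - a^3/3 - a^2/2 - 3*a*log(-a) + 3*a*(1 - log(2))


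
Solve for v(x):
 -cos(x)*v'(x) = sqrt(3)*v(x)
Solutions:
 v(x) = C1*(sin(x) - 1)^(sqrt(3)/2)/(sin(x) + 1)^(sqrt(3)/2)


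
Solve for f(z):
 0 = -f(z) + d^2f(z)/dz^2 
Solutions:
 f(z) = C1*exp(-z) + C2*exp(z)


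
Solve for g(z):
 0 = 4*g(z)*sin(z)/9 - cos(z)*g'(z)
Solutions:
 g(z) = C1/cos(z)^(4/9)


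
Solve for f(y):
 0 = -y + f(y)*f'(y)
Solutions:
 f(y) = -sqrt(C1 + y^2)
 f(y) = sqrt(C1 + y^2)


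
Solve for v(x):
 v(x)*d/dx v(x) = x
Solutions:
 v(x) = -sqrt(C1 + x^2)
 v(x) = sqrt(C1 + x^2)


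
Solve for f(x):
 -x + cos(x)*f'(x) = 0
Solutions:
 f(x) = C1 + Integral(x/cos(x), x)


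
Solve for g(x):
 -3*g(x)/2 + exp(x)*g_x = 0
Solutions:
 g(x) = C1*exp(-3*exp(-x)/2)


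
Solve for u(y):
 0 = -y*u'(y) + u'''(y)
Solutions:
 u(y) = C1 + Integral(C2*airyai(y) + C3*airybi(y), y)


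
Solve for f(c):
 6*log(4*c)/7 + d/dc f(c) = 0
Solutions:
 f(c) = C1 - 6*c*log(c)/7 - 12*c*log(2)/7 + 6*c/7


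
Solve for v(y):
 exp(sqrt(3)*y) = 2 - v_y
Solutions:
 v(y) = C1 + 2*y - sqrt(3)*exp(sqrt(3)*y)/3


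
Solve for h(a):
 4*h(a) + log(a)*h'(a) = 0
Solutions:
 h(a) = C1*exp(-4*li(a))


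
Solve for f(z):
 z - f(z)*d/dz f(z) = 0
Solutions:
 f(z) = -sqrt(C1 + z^2)
 f(z) = sqrt(C1 + z^2)


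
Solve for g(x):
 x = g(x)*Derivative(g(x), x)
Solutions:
 g(x) = -sqrt(C1 + x^2)
 g(x) = sqrt(C1 + x^2)


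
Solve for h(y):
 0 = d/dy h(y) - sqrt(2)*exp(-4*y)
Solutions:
 h(y) = C1 - sqrt(2)*exp(-4*y)/4


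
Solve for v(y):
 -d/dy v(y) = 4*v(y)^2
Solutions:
 v(y) = 1/(C1 + 4*y)


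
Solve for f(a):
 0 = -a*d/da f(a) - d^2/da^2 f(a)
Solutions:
 f(a) = C1 + C2*erf(sqrt(2)*a/2)


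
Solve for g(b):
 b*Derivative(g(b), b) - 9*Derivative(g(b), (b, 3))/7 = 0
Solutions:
 g(b) = C1 + Integral(C2*airyai(21^(1/3)*b/3) + C3*airybi(21^(1/3)*b/3), b)


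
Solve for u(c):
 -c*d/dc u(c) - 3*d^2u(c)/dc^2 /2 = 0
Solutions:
 u(c) = C1 + C2*erf(sqrt(3)*c/3)


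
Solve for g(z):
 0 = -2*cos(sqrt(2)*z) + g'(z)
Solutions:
 g(z) = C1 + sqrt(2)*sin(sqrt(2)*z)


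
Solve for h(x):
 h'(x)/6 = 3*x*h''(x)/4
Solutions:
 h(x) = C1 + C2*x^(11/9)


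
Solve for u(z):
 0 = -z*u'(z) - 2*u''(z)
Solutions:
 u(z) = C1 + C2*erf(z/2)


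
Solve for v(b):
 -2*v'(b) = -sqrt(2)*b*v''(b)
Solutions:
 v(b) = C1 + C2*b^(1 + sqrt(2))


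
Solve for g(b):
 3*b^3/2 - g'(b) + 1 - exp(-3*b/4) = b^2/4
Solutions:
 g(b) = C1 + 3*b^4/8 - b^3/12 + b + 4*exp(-3*b/4)/3


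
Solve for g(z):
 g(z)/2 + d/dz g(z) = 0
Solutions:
 g(z) = C1*exp(-z/2)


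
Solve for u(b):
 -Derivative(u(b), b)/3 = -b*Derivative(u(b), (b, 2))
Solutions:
 u(b) = C1 + C2*b^(4/3)


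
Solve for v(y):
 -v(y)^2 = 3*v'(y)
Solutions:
 v(y) = 3/(C1 + y)


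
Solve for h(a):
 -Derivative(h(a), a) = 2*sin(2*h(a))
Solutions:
 h(a) = pi - acos((-C1 - exp(8*a))/(C1 - exp(8*a)))/2
 h(a) = acos((-C1 - exp(8*a))/(C1 - exp(8*a)))/2


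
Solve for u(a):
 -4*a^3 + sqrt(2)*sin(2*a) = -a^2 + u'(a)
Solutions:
 u(a) = C1 - a^4 + a^3/3 - sqrt(2)*cos(2*a)/2


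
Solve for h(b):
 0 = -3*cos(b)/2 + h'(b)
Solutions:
 h(b) = C1 + 3*sin(b)/2


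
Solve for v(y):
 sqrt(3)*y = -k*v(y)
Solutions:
 v(y) = -sqrt(3)*y/k


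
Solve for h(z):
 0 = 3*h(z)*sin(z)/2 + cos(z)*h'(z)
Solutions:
 h(z) = C1*cos(z)^(3/2)


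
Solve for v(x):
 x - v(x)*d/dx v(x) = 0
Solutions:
 v(x) = -sqrt(C1 + x^2)
 v(x) = sqrt(C1 + x^2)


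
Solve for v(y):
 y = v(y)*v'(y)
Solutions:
 v(y) = -sqrt(C1 + y^2)
 v(y) = sqrt(C1 + y^2)


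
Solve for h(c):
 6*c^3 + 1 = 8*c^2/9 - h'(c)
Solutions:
 h(c) = C1 - 3*c^4/2 + 8*c^3/27 - c


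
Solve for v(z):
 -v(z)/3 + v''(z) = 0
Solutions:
 v(z) = C1*exp(-sqrt(3)*z/3) + C2*exp(sqrt(3)*z/3)


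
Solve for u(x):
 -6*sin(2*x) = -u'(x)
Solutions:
 u(x) = C1 - 3*cos(2*x)


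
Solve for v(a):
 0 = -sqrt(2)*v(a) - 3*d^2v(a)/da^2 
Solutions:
 v(a) = C1*sin(2^(1/4)*sqrt(3)*a/3) + C2*cos(2^(1/4)*sqrt(3)*a/3)


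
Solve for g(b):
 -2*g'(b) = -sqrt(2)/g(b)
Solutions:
 g(b) = -sqrt(C1 + sqrt(2)*b)
 g(b) = sqrt(C1 + sqrt(2)*b)


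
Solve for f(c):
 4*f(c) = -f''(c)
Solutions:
 f(c) = C1*sin(2*c) + C2*cos(2*c)


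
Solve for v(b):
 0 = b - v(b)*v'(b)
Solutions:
 v(b) = -sqrt(C1 + b^2)
 v(b) = sqrt(C1 + b^2)


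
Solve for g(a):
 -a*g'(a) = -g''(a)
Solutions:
 g(a) = C1 + C2*erfi(sqrt(2)*a/2)


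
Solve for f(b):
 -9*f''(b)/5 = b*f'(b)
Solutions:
 f(b) = C1 + C2*erf(sqrt(10)*b/6)


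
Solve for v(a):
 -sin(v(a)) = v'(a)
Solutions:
 v(a) = -acos((-C1 - exp(2*a))/(C1 - exp(2*a))) + 2*pi
 v(a) = acos((-C1 - exp(2*a))/(C1 - exp(2*a)))


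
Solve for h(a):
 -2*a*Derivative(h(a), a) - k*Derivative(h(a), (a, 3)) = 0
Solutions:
 h(a) = C1 + Integral(C2*airyai(2^(1/3)*a*(-1/k)^(1/3)) + C3*airybi(2^(1/3)*a*(-1/k)^(1/3)), a)


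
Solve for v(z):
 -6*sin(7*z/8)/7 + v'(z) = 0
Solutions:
 v(z) = C1 - 48*cos(7*z/8)/49


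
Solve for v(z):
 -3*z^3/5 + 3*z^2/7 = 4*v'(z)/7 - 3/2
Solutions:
 v(z) = C1 - 21*z^4/80 + z^3/4 + 21*z/8


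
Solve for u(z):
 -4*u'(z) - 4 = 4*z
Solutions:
 u(z) = C1 - z^2/2 - z


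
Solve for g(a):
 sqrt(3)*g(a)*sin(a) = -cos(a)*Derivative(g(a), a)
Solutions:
 g(a) = C1*cos(a)^(sqrt(3))


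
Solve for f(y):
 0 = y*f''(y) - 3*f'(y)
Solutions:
 f(y) = C1 + C2*y^4


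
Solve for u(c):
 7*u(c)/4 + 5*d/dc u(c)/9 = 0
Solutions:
 u(c) = C1*exp(-63*c/20)


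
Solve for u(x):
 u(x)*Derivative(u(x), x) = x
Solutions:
 u(x) = -sqrt(C1 + x^2)
 u(x) = sqrt(C1 + x^2)


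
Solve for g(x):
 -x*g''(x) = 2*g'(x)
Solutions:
 g(x) = C1 + C2/x


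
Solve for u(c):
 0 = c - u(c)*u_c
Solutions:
 u(c) = -sqrt(C1 + c^2)
 u(c) = sqrt(C1 + c^2)


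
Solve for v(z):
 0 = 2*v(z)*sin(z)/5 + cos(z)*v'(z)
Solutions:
 v(z) = C1*cos(z)^(2/5)


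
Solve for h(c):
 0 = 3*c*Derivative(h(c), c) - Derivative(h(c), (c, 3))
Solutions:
 h(c) = C1 + Integral(C2*airyai(3^(1/3)*c) + C3*airybi(3^(1/3)*c), c)


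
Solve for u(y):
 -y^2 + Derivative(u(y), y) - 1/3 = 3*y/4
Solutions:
 u(y) = C1 + y^3/3 + 3*y^2/8 + y/3


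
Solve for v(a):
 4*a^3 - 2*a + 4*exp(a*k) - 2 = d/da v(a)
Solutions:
 v(a) = C1 + a^4 - a^2 - 2*a + 4*exp(a*k)/k


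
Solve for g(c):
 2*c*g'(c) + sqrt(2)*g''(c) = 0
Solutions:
 g(c) = C1 + C2*erf(2^(3/4)*c/2)


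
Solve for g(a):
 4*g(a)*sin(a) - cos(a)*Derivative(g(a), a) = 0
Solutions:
 g(a) = C1/cos(a)^4


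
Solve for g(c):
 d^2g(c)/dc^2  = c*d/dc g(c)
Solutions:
 g(c) = C1 + C2*erfi(sqrt(2)*c/2)


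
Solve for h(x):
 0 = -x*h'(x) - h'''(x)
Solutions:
 h(x) = C1 + Integral(C2*airyai(-x) + C3*airybi(-x), x)


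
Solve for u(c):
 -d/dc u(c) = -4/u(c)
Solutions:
 u(c) = -sqrt(C1 + 8*c)
 u(c) = sqrt(C1 + 8*c)


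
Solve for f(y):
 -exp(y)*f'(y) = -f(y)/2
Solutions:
 f(y) = C1*exp(-exp(-y)/2)


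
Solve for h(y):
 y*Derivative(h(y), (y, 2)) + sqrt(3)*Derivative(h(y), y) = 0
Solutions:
 h(y) = C1 + C2*y^(1 - sqrt(3))


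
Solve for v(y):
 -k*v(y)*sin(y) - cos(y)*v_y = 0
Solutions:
 v(y) = C1*exp(k*log(cos(y)))


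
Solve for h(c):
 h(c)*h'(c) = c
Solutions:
 h(c) = -sqrt(C1 + c^2)
 h(c) = sqrt(C1 + c^2)


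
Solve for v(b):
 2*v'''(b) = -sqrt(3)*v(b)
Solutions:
 v(b) = C3*exp(-2^(2/3)*3^(1/6)*b/2) + (C1*sin(6^(2/3)*b/4) + C2*cos(6^(2/3)*b/4))*exp(2^(2/3)*3^(1/6)*b/4)


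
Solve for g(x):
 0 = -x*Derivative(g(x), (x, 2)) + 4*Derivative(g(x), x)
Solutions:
 g(x) = C1 + C2*x^5


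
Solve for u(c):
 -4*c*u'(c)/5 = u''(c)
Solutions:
 u(c) = C1 + C2*erf(sqrt(10)*c/5)


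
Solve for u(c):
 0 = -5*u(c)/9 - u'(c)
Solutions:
 u(c) = C1*exp(-5*c/9)


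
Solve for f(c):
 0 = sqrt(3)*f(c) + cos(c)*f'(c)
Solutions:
 f(c) = C1*(sin(c) - 1)^(sqrt(3)/2)/(sin(c) + 1)^(sqrt(3)/2)


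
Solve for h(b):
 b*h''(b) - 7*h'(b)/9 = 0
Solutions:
 h(b) = C1 + C2*b^(16/9)


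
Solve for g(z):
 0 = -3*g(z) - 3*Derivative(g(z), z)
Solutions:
 g(z) = C1*exp(-z)


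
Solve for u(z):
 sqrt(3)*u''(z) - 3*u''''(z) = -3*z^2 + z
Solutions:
 u(z) = C1 + C2*z + C3*exp(-3^(3/4)*z/3) + C4*exp(3^(3/4)*z/3) - sqrt(3)*z^4/12 + sqrt(3)*z^3/18 - 3*z^2


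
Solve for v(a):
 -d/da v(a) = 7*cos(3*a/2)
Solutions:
 v(a) = C1 - 14*sin(3*a/2)/3


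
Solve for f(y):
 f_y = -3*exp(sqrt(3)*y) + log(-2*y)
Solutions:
 f(y) = C1 + y*log(-y) + y*(-1 + log(2)) - sqrt(3)*exp(sqrt(3)*y)


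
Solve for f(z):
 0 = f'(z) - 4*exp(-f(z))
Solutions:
 f(z) = log(C1 + 4*z)


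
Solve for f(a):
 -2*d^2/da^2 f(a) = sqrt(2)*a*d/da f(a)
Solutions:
 f(a) = C1 + C2*erf(2^(1/4)*a/2)


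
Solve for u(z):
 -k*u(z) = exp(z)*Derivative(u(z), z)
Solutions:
 u(z) = C1*exp(k*exp(-z))


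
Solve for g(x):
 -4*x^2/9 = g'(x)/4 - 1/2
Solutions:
 g(x) = C1 - 16*x^3/27 + 2*x


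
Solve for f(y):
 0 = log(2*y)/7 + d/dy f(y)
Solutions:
 f(y) = C1 - y*log(y)/7 - y*log(2)/7 + y/7


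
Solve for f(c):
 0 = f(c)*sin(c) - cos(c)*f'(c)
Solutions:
 f(c) = C1/cos(c)


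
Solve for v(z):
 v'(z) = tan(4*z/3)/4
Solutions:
 v(z) = C1 - 3*log(cos(4*z/3))/16


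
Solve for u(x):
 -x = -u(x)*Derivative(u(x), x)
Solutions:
 u(x) = -sqrt(C1 + x^2)
 u(x) = sqrt(C1 + x^2)


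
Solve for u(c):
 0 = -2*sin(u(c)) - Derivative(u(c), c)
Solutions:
 u(c) = -acos((-C1 - exp(4*c))/(C1 - exp(4*c))) + 2*pi
 u(c) = acos((-C1 - exp(4*c))/(C1 - exp(4*c)))


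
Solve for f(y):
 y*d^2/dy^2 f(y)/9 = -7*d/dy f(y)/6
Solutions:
 f(y) = C1 + C2/y^(19/2)


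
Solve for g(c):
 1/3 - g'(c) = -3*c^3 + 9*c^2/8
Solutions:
 g(c) = C1 + 3*c^4/4 - 3*c^3/8 + c/3


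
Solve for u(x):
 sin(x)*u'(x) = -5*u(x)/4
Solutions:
 u(x) = C1*(cos(x) + 1)^(5/8)/(cos(x) - 1)^(5/8)


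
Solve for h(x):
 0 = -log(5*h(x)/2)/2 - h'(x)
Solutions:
 -2*Integral(1/(-log(_y) - log(5) + log(2)), (_y, h(x))) = C1 - x


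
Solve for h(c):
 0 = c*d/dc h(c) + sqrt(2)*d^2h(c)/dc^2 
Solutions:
 h(c) = C1 + C2*erf(2^(1/4)*c/2)


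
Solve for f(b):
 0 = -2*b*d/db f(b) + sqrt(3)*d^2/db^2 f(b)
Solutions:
 f(b) = C1 + C2*erfi(3^(3/4)*b/3)


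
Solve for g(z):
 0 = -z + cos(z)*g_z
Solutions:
 g(z) = C1 + Integral(z/cos(z), z)


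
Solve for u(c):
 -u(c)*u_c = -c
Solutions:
 u(c) = -sqrt(C1 + c^2)
 u(c) = sqrt(C1 + c^2)


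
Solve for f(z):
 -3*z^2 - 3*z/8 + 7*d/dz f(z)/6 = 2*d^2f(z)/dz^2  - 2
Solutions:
 f(z) = C1 + C2*exp(7*z/12) + 6*z^3/7 + 1791*z^2/392 + 4785*z/343


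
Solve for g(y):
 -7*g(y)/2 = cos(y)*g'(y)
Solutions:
 g(y) = C1*(sin(y) - 1)^(7/4)/(sin(y) + 1)^(7/4)


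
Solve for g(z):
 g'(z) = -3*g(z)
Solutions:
 g(z) = C1*exp(-3*z)


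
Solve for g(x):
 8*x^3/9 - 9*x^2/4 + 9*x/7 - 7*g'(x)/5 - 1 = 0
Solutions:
 g(x) = C1 + 10*x^4/63 - 15*x^3/28 + 45*x^2/98 - 5*x/7


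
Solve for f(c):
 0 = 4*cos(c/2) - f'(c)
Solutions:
 f(c) = C1 + 8*sin(c/2)


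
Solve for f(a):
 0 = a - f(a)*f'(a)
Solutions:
 f(a) = -sqrt(C1 + a^2)
 f(a) = sqrt(C1 + a^2)


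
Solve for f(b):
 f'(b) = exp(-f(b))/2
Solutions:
 f(b) = log(C1 + b/2)


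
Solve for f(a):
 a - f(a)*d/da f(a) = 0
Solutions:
 f(a) = -sqrt(C1 + a^2)
 f(a) = sqrt(C1 + a^2)


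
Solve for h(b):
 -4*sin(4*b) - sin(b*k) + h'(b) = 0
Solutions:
 h(b) = C1 - cos(4*b) - cos(b*k)/k


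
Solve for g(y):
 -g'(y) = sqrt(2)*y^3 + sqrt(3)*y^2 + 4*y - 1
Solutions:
 g(y) = C1 - sqrt(2)*y^4/4 - sqrt(3)*y^3/3 - 2*y^2 + y


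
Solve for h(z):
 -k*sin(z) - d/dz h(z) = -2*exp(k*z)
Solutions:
 h(z) = C1 + k*cos(z) + 2*exp(k*z)/k


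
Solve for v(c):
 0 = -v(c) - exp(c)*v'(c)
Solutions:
 v(c) = C1*exp(exp(-c))


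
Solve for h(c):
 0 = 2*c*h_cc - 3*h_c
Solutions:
 h(c) = C1 + C2*c^(5/2)


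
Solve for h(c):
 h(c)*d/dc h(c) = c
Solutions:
 h(c) = -sqrt(C1 + c^2)
 h(c) = sqrt(C1 + c^2)


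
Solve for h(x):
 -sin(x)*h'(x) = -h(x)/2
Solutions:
 h(x) = C1*(cos(x) - 1)^(1/4)/(cos(x) + 1)^(1/4)


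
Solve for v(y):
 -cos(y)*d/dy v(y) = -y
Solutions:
 v(y) = C1 + Integral(y/cos(y), y)


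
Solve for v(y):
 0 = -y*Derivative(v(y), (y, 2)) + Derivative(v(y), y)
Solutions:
 v(y) = C1 + C2*y^2


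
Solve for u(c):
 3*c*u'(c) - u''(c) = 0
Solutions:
 u(c) = C1 + C2*erfi(sqrt(6)*c/2)


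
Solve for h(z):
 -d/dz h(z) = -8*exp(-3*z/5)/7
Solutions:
 h(z) = C1 - 40*exp(-3*z/5)/21


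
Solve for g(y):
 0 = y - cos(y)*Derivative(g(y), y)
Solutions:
 g(y) = C1 + Integral(y/cos(y), y)


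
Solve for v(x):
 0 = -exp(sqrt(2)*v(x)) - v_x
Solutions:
 v(x) = sqrt(2)*(2*log(1/(C1 + x)) - log(2))/4


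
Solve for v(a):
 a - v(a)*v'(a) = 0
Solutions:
 v(a) = -sqrt(C1 + a^2)
 v(a) = sqrt(C1 + a^2)


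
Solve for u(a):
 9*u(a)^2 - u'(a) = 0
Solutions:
 u(a) = -1/(C1 + 9*a)


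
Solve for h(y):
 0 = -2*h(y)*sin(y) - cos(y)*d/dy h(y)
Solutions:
 h(y) = C1*cos(y)^2


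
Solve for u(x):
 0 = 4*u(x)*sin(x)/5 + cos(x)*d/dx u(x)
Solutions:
 u(x) = C1*cos(x)^(4/5)


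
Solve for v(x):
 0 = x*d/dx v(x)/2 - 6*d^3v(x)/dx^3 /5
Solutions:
 v(x) = C1 + Integral(C2*airyai(90^(1/3)*x/6) + C3*airybi(90^(1/3)*x/6), x)


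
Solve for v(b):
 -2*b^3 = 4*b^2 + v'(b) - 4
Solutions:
 v(b) = C1 - b^4/2 - 4*b^3/3 + 4*b


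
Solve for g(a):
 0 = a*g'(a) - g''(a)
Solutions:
 g(a) = C1 + C2*erfi(sqrt(2)*a/2)


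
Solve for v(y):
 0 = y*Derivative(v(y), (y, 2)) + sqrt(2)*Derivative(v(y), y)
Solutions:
 v(y) = C1 + C2*y^(1 - sqrt(2))


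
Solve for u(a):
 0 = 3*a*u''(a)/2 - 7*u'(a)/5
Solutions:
 u(a) = C1 + C2*a^(29/15)


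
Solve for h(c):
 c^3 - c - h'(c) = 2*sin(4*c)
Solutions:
 h(c) = C1 + c^4/4 - c^2/2 + cos(4*c)/2


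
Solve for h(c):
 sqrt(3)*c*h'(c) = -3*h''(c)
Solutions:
 h(c) = C1 + C2*erf(sqrt(2)*3^(3/4)*c/6)


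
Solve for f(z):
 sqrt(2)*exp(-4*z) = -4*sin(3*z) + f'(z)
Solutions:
 f(z) = C1 - 4*cos(3*z)/3 - sqrt(2)*exp(-4*z)/4


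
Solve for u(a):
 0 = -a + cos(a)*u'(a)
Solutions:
 u(a) = C1 + Integral(a/cos(a), a)


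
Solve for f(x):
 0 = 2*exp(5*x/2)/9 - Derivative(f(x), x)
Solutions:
 f(x) = C1 + 4*exp(5*x/2)/45


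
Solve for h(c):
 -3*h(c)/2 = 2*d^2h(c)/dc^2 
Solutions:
 h(c) = C1*sin(sqrt(3)*c/2) + C2*cos(sqrt(3)*c/2)


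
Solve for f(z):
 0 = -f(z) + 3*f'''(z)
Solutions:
 f(z) = C3*exp(3^(2/3)*z/3) + (C1*sin(3^(1/6)*z/2) + C2*cos(3^(1/6)*z/2))*exp(-3^(2/3)*z/6)


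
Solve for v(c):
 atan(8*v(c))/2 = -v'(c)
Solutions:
 Integral(1/atan(8*_y), (_y, v(c))) = C1 - c/2


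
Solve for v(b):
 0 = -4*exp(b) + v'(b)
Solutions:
 v(b) = C1 + 4*exp(b)


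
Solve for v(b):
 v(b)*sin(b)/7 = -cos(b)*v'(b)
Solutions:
 v(b) = C1*cos(b)^(1/7)


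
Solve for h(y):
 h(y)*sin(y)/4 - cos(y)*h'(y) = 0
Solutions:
 h(y) = C1/cos(y)^(1/4)


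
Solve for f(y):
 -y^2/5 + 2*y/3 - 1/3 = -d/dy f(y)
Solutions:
 f(y) = C1 + y^3/15 - y^2/3 + y/3


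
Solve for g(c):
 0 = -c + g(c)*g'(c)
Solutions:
 g(c) = -sqrt(C1 + c^2)
 g(c) = sqrt(C1 + c^2)


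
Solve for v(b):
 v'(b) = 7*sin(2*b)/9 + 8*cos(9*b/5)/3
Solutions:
 v(b) = C1 + 40*sin(9*b/5)/27 - 7*cos(2*b)/18


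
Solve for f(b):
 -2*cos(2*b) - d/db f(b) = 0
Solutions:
 f(b) = C1 - sin(2*b)


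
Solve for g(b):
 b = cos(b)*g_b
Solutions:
 g(b) = C1 + Integral(b/cos(b), b)


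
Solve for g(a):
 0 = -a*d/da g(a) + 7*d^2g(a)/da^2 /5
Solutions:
 g(a) = C1 + C2*erfi(sqrt(70)*a/14)


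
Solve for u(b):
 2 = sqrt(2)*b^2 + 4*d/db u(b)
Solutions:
 u(b) = C1 - sqrt(2)*b^3/12 + b/2


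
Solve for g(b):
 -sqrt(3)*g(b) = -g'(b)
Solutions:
 g(b) = C1*exp(sqrt(3)*b)


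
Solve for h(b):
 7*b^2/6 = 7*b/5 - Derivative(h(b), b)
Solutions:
 h(b) = C1 - 7*b^3/18 + 7*b^2/10


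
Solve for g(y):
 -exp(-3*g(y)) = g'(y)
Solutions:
 g(y) = log(C1 - 3*y)/3
 g(y) = log((-3^(1/3) - 3^(5/6)*I)*(C1 - y)^(1/3)/2)
 g(y) = log((-3^(1/3) + 3^(5/6)*I)*(C1 - y)^(1/3)/2)


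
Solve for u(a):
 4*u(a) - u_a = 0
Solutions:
 u(a) = C1*exp(4*a)


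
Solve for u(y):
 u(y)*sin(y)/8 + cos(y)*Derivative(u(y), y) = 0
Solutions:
 u(y) = C1*cos(y)^(1/8)


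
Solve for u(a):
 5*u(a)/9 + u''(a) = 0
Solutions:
 u(a) = C1*sin(sqrt(5)*a/3) + C2*cos(sqrt(5)*a/3)


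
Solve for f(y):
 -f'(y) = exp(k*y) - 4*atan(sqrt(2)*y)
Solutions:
 f(y) = C1 + 4*y*atan(sqrt(2)*y) - Piecewise((exp(k*y)/k, Ne(k, 0)), (y, True)) - sqrt(2)*log(2*y^2 + 1)


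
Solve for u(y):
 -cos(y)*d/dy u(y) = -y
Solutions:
 u(y) = C1 + Integral(y/cos(y), y)


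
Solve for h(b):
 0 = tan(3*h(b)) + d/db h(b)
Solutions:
 h(b) = -asin(C1*exp(-3*b))/3 + pi/3
 h(b) = asin(C1*exp(-3*b))/3


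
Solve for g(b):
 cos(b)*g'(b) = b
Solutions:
 g(b) = C1 + Integral(b/cos(b), b)


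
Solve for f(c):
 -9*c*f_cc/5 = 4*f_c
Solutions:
 f(c) = C1 + C2/c^(11/9)


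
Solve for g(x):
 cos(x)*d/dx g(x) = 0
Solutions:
 g(x) = C1


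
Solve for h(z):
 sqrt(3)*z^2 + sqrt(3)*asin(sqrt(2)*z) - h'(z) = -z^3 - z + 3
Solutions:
 h(z) = C1 + z^4/4 + sqrt(3)*z^3/3 + z^2/2 - 3*z + sqrt(3)*(z*asin(sqrt(2)*z) + sqrt(2)*sqrt(1 - 2*z^2)/2)


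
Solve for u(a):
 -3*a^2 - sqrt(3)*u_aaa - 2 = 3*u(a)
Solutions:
 u(a) = C3*exp(-3^(1/6)*a) - a^2 + (C1*sin(3^(2/3)*a/2) + C2*cos(3^(2/3)*a/2))*exp(3^(1/6)*a/2) - 2/3


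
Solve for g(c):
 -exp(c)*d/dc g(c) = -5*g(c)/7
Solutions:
 g(c) = C1*exp(-5*exp(-c)/7)


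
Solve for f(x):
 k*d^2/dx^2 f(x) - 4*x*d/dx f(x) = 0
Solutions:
 f(x) = C1 + C2*erf(sqrt(2)*x*sqrt(-1/k))/sqrt(-1/k)


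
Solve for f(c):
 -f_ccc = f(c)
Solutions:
 f(c) = C3*exp(-c) + (C1*sin(sqrt(3)*c/2) + C2*cos(sqrt(3)*c/2))*exp(c/2)


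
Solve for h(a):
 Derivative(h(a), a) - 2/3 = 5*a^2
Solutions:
 h(a) = C1 + 5*a^3/3 + 2*a/3


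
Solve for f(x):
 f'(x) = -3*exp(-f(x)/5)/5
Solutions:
 f(x) = 5*log(C1 - 3*x/25)


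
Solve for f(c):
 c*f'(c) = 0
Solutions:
 f(c) = C1


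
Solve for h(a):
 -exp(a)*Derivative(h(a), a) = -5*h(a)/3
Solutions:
 h(a) = C1*exp(-5*exp(-a)/3)


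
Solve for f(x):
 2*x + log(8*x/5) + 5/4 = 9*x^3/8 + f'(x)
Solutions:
 f(x) = C1 - 9*x^4/32 + x^2 + x*log(x) + x/4 + x*log(8/5)


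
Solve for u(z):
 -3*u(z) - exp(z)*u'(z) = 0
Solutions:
 u(z) = C1*exp(3*exp(-z))


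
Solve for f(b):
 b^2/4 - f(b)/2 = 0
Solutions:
 f(b) = b^2/2


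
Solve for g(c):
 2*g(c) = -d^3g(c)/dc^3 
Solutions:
 g(c) = C3*exp(-2^(1/3)*c) + (C1*sin(2^(1/3)*sqrt(3)*c/2) + C2*cos(2^(1/3)*sqrt(3)*c/2))*exp(2^(1/3)*c/2)


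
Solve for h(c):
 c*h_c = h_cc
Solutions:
 h(c) = C1 + C2*erfi(sqrt(2)*c/2)


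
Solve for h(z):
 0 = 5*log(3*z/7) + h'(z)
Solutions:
 h(z) = C1 - 5*z*log(z) + z*log(16807/243) + 5*z


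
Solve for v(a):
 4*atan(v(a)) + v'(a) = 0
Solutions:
 Integral(1/atan(_y), (_y, v(a))) = C1 - 4*a


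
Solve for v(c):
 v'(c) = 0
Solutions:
 v(c) = C1


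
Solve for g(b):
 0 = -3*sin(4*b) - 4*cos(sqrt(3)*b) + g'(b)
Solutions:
 g(b) = C1 + 4*sqrt(3)*sin(sqrt(3)*b)/3 - 3*cos(4*b)/4


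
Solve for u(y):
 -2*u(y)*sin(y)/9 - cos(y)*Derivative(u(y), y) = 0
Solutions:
 u(y) = C1*cos(y)^(2/9)


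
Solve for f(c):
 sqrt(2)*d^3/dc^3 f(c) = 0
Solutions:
 f(c) = C1 + C2*c + C3*c^2


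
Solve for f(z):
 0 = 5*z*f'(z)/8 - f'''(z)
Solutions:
 f(z) = C1 + Integral(C2*airyai(5^(1/3)*z/2) + C3*airybi(5^(1/3)*z/2), z)


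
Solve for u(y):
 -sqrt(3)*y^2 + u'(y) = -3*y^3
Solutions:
 u(y) = C1 - 3*y^4/4 + sqrt(3)*y^3/3


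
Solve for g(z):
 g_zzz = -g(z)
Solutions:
 g(z) = C3*exp(-z) + (C1*sin(sqrt(3)*z/2) + C2*cos(sqrt(3)*z/2))*exp(z/2)


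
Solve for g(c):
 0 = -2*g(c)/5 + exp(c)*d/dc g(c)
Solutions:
 g(c) = C1*exp(-2*exp(-c)/5)


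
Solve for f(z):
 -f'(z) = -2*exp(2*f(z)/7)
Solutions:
 f(z) = 7*log(-sqrt(-1/(C1 + 2*z))) - 7*log(2) + 7*log(14)/2
 f(z) = 7*log(-1/(C1 + 2*z))/2 - 7*log(2) + 7*log(14)/2


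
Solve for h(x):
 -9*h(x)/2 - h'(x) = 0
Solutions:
 h(x) = C1*exp(-9*x/2)


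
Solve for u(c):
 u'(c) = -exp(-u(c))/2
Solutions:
 u(c) = log(C1 - c/2)


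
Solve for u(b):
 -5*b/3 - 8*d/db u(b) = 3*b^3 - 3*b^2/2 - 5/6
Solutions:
 u(b) = C1 - 3*b^4/32 + b^3/16 - 5*b^2/48 + 5*b/48


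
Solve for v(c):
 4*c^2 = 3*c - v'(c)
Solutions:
 v(c) = C1 - 4*c^3/3 + 3*c^2/2


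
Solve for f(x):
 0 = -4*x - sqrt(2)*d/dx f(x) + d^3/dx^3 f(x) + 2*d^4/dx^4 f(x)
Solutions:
 f(x) = C1 + C2*exp(-x*((-1 + sqrt(-1 + (1 - 54*sqrt(2))^2) + 54*sqrt(2))^(-1/3) + 2 + (-1 + sqrt(-1 + (1 - 54*sqrt(2))^2) + 54*sqrt(2))^(1/3))/12)*sin(sqrt(3)*x*(-(-1 + sqrt(-1 + (1 - 54*sqrt(2))^2) + 54*sqrt(2))^(1/3) + (-1 + sqrt(-1 + (1 - 54*sqrt(2))^2) + 54*sqrt(2))^(-1/3))/12) + C3*exp(-x*((-1 + sqrt(-1 + (1 - 54*sqrt(2))^2) + 54*sqrt(2))^(-1/3) + 2 + (-1 + sqrt(-1 + (1 - 54*sqrt(2))^2) + 54*sqrt(2))^(1/3))/12)*cos(sqrt(3)*x*(-(-1 + sqrt(-1 + (1 - 54*sqrt(2))^2) + 54*sqrt(2))^(1/3) + (-1 + sqrt(-1 + (1 - 54*sqrt(2))^2) + 54*sqrt(2))^(-1/3))/12) + C4*exp(x*(-1 + (-1 + sqrt(-1 + (1 - 54*sqrt(2))^2) + 54*sqrt(2))^(-1/3) + (-1 + sqrt(-1 + (1 - 54*sqrt(2))^2) + 54*sqrt(2))^(1/3))/6) - sqrt(2)*x^2


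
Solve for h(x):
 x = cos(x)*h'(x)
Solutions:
 h(x) = C1 + Integral(x/cos(x), x)


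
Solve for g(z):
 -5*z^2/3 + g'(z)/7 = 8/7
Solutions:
 g(z) = C1 + 35*z^3/9 + 8*z


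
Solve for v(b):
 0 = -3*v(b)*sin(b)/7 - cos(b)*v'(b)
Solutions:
 v(b) = C1*cos(b)^(3/7)


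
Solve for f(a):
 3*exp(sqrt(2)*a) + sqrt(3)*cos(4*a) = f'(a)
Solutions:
 f(a) = C1 + 3*sqrt(2)*exp(sqrt(2)*a)/2 + sqrt(3)*sin(4*a)/4


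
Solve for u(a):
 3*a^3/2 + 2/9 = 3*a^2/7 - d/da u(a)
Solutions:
 u(a) = C1 - 3*a^4/8 + a^3/7 - 2*a/9


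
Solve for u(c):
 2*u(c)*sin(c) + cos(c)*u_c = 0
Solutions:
 u(c) = C1*cos(c)^2


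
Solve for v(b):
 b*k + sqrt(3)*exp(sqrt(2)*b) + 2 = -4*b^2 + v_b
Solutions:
 v(b) = C1 + 4*b^3/3 + b^2*k/2 + 2*b + sqrt(6)*exp(sqrt(2)*b)/2


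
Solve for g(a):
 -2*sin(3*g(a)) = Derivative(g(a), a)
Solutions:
 g(a) = -acos((-C1 - exp(12*a))/(C1 - exp(12*a)))/3 + 2*pi/3
 g(a) = acos((-C1 - exp(12*a))/(C1 - exp(12*a)))/3


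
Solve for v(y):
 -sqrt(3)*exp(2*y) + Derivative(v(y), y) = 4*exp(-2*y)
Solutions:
 v(y) = C1 + sqrt(3)*exp(2*y)/2 - 2*exp(-2*y)


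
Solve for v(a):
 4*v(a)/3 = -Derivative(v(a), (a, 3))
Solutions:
 v(a) = C3*exp(-6^(2/3)*a/3) + (C1*sin(2^(2/3)*3^(1/6)*a/2) + C2*cos(2^(2/3)*3^(1/6)*a/2))*exp(6^(2/3)*a/6)


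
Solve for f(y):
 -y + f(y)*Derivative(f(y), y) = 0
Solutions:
 f(y) = -sqrt(C1 + y^2)
 f(y) = sqrt(C1 + y^2)


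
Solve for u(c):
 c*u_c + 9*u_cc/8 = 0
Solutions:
 u(c) = C1 + C2*erf(2*c/3)


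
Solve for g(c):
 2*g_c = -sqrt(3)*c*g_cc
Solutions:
 g(c) = C1 + C2*c^(1 - 2*sqrt(3)/3)


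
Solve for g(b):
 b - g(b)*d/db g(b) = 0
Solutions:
 g(b) = -sqrt(C1 + b^2)
 g(b) = sqrt(C1 + b^2)


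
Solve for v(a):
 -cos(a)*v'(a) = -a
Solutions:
 v(a) = C1 + Integral(a/cos(a), a)


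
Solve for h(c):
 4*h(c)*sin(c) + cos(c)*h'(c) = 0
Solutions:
 h(c) = C1*cos(c)^4


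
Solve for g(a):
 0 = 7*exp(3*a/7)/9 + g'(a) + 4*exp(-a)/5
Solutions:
 g(a) = C1 - 49*exp(3*a/7)/27 + 4*exp(-a)/5


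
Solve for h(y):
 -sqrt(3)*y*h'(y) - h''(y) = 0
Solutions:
 h(y) = C1 + C2*erf(sqrt(2)*3^(1/4)*y/2)


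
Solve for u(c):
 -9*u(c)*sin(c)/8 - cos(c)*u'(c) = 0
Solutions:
 u(c) = C1*cos(c)^(9/8)


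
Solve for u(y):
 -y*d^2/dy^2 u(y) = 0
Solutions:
 u(y) = C1 + C2*y


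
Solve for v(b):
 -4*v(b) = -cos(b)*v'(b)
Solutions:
 v(b) = C1*(sin(b)^2 + 2*sin(b) + 1)/(sin(b)^2 - 2*sin(b) + 1)


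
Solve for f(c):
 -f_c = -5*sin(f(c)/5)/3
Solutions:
 -5*c/3 + 5*log(cos(f(c)/5) - 1)/2 - 5*log(cos(f(c)/5) + 1)/2 = C1


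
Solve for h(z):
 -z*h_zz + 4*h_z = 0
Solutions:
 h(z) = C1 + C2*z^5


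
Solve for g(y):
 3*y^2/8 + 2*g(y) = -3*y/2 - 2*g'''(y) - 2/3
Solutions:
 g(y) = C3*exp(-y) - 3*y^2/16 - 3*y/4 + (C1*sin(sqrt(3)*y/2) + C2*cos(sqrt(3)*y/2))*exp(y/2) - 1/3


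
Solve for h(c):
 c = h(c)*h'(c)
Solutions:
 h(c) = -sqrt(C1 + c^2)
 h(c) = sqrt(C1 + c^2)


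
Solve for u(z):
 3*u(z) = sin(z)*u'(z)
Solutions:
 u(z) = C1*(cos(z) - 1)^(3/2)/(cos(z) + 1)^(3/2)


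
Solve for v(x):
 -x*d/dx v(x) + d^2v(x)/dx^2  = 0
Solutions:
 v(x) = C1 + C2*erfi(sqrt(2)*x/2)


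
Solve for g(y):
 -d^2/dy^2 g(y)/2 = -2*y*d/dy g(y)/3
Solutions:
 g(y) = C1 + C2*erfi(sqrt(6)*y/3)


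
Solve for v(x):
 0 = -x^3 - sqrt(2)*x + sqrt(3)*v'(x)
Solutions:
 v(x) = C1 + sqrt(3)*x^4/12 + sqrt(6)*x^2/6


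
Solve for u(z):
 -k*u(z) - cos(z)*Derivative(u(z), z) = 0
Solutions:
 u(z) = C1*exp(k*(log(sin(z) - 1) - log(sin(z) + 1))/2)


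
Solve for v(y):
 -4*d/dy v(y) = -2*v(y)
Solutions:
 v(y) = C1*exp(y/2)


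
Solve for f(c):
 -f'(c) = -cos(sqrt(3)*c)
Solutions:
 f(c) = C1 + sqrt(3)*sin(sqrt(3)*c)/3


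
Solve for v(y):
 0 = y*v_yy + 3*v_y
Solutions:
 v(y) = C1 + C2/y^2


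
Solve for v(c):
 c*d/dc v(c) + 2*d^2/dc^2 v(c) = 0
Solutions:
 v(c) = C1 + C2*erf(c/2)


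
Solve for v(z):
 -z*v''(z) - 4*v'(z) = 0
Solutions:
 v(z) = C1 + C2/z^3


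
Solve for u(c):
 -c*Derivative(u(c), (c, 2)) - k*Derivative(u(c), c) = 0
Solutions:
 u(c) = C1 + c^(1 - re(k))*(C2*sin(log(c)*Abs(im(k))) + C3*cos(log(c)*im(k)))


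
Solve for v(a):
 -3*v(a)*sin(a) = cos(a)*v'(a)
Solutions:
 v(a) = C1*cos(a)^3


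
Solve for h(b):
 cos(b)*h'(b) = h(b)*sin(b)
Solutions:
 h(b) = C1/cos(b)


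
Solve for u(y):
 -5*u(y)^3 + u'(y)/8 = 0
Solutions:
 u(y) = -sqrt(2)*sqrt(-1/(C1 + 40*y))/2
 u(y) = sqrt(2)*sqrt(-1/(C1 + 40*y))/2


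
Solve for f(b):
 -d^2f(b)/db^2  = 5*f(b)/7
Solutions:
 f(b) = C1*sin(sqrt(35)*b/7) + C2*cos(sqrt(35)*b/7)


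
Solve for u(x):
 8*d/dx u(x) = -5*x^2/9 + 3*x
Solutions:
 u(x) = C1 - 5*x^3/216 + 3*x^2/16


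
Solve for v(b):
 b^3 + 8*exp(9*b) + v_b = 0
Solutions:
 v(b) = C1 - b^4/4 - 8*exp(9*b)/9


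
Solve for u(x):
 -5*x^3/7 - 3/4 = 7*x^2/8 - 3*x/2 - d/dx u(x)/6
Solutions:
 u(x) = C1 + 15*x^4/14 + 7*x^3/4 - 9*x^2/2 + 9*x/2


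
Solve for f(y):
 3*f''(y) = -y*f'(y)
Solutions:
 f(y) = C1 + C2*erf(sqrt(6)*y/6)


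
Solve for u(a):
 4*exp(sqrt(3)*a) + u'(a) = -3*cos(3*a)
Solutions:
 u(a) = C1 - 4*sqrt(3)*exp(sqrt(3)*a)/3 - sin(3*a)


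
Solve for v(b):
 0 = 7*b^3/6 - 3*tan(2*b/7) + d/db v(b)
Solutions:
 v(b) = C1 - 7*b^4/24 - 21*log(cos(2*b/7))/2


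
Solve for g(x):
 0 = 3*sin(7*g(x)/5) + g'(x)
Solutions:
 3*x + 5*log(cos(7*g(x)/5) - 1)/14 - 5*log(cos(7*g(x)/5) + 1)/14 = C1


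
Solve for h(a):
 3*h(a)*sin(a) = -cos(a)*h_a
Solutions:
 h(a) = C1*cos(a)^3


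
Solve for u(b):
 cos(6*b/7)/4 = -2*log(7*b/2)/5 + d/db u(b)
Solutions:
 u(b) = C1 + 2*b*log(b)/5 - 2*b/5 - 2*b*log(2)/5 + 2*b*log(7)/5 + 7*sin(6*b/7)/24


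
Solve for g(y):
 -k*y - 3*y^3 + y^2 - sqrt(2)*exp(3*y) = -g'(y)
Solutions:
 g(y) = C1 + k*y^2/2 + 3*y^4/4 - y^3/3 + sqrt(2)*exp(3*y)/3


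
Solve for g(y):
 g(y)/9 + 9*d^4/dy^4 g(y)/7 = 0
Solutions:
 g(y) = (C1*sin(sqrt(2)*7^(1/4)*y/6) + C2*cos(sqrt(2)*7^(1/4)*y/6))*exp(-sqrt(2)*7^(1/4)*y/6) + (C3*sin(sqrt(2)*7^(1/4)*y/6) + C4*cos(sqrt(2)*7^(1/4)*y/6))*exp(sqrt(2)*7^(1/4)*y/6)


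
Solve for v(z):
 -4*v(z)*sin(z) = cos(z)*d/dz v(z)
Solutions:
 v(z) = C1*cos(z)^4


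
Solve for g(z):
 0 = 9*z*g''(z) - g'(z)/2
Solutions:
 g(z) = C1 + C2*z^(19/18)


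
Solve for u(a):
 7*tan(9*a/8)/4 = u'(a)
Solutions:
 u(a) = C1 - 14*log(cos(9*a/8))/9


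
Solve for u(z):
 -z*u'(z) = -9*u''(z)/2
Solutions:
 u(z) = C1 + C2*erfi(z/3)


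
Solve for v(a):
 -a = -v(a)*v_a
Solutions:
 v(a) = -sqrt(C1 + a^2)
 v(a) = sqrt(C1 + a^2)


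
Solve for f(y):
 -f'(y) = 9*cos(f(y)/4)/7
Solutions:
 9*y/7 - 2*log(sin(f(y)/4) - 1) + 2*log(sin(f(y)/4) + 1) = C1


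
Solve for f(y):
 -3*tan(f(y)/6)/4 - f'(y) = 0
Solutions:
 f(y) = -6*asin(C1*exp(-y/8)) + 6*pi
 f(y) = 6*asin(C1*exp(-y/8))


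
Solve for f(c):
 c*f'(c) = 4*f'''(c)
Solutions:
 f(c) = C1 + Integral(C2*airyai(2^(1/3)*c/2) + C3*airybi(2^(1/3)*c/2), c)


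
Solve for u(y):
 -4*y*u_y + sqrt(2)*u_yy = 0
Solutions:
 u(y) = C1 + C2*erfi(2^(1/4)*y)


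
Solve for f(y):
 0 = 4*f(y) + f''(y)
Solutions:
 f(y) = C1*sin(2*y) + C2*cos(2*y)


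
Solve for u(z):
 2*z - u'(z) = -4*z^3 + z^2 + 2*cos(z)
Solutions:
 u(z) = C1 + z^4 - z^3/3 + z^2 - 2*sin(z)


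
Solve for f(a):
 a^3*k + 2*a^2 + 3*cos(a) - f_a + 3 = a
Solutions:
 f(a) = C1 + a^4*k/4 + 2*a^3/3 - a^2/2 + 3*a + 3*sin(a)


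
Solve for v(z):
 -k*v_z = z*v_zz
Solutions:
 v(z) = C1 + z^(1 - re(k))*(C2*sin(log(z)*Abs(im(k))) + C3*cos(log(z)*im(k)))


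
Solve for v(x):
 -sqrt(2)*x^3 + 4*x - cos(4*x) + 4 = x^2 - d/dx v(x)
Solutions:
 v(x) = C1 + sqrt(2)*x^4/4 + x^3/3 - 2*x^2 - 4*x + sin(4*x)/4


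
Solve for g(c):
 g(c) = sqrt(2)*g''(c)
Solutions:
 g(c) = C1*exp(-2^(3/4)*c/2) + C2*exp(2^(3/4)*c/2)


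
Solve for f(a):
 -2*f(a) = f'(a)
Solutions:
 f(a) = C1*exp(-2*a)


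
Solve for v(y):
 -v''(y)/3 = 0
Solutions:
 v(y) = C1 + C2*y


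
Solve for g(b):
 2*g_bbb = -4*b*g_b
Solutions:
 g(b) = C1 + Integral(C2*airyai(-2^(1/3)*b) + C3*airybi(-2^(1/3)*b), b)


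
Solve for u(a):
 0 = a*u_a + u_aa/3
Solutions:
 u(a) = C1 + C2*erf(sqrt(6)*a/2)


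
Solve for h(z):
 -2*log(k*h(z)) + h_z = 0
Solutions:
 li(k*h(z))/k = C1 + 2*z


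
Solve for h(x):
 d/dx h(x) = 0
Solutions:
 h(x) = C1


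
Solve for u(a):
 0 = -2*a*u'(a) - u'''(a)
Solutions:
 u(a) = C1 + Integral(C2*airyai(-2^(1/3)*a) + C3*airybi(-2^(1/3)*a), a)


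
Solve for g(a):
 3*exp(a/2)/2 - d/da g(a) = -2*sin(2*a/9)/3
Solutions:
 g(a) = C1 + 3*exp(a/2) - 3*cos(2*a/9)


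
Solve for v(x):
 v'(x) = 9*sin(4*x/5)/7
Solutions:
 v(x) = C1 - 45*cos(4*x/5)/28


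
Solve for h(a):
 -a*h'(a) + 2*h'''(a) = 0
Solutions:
 h(a) = C1 + Integral(C2*airyai(2^(2/3)*a/2) + C3*airybi(2^(2/3)*a/2), a)


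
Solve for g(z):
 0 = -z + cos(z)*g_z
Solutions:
 g(z) = C1 + Integral(z/cos(z), z)


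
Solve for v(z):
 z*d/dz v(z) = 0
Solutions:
 v(z) = C1


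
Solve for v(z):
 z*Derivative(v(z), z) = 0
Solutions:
 v(z) = C1


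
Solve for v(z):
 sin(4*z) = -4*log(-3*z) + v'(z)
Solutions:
 v(z) = C1 + 4*z*log(-z) - 4*z + 4*z*log(3) - cos(4*z)/4


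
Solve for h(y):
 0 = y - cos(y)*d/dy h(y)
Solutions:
 h(y) = C1 + Integral(y/cos(y), y)


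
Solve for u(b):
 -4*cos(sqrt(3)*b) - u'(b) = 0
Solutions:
 u(b) = C1 - 4*sqrt(3)*sin(sqrt(3)*b)/3


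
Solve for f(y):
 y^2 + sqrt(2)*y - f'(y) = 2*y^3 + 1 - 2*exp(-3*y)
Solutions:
 f(y) = C1 - y^4/2 + y^3/3 + sqrt(2)*y^2/2 - y - 2*exp(-3*y)/3


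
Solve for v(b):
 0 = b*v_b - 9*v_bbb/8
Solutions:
 v(b) = C1 + Integral(C2*airyai(2*3^(1/3)*b/3) + C3*airybi(2*3^(1/3)*b/3), b)


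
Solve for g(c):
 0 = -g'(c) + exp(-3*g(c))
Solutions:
 g(c) = log(C1 + 3*c)/3
 g(c) = log((-3^(1/3) - 3^(5/6)*I)*(C1 + c)^(1/3)/2)
 g(c) = log((-3^(1/3) + 3^(5/6)*I)*(C1 + c)^(1/3)/2)


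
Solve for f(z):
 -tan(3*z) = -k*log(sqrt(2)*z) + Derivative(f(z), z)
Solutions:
 f(z) = C1 + k*z*(log(z) - 1) + k*z*log(2)/2 + log(cos(3*z))/3


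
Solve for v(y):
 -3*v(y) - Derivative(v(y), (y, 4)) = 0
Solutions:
 v(y) = (C1*sin(sqrt(2)*3^(1/4)*y/2) + C2*cos(sqrt(2)*3^(1/4)*y/2))*exp(-sqrt(2)*3^(1/4)*y/2) + (C3*sin(sqrt(2)*3^(1/4)*y/2) + C4*cos(sqrt(2)*3^(1/4)*y/2))*exp(sqrt(2)*3^(1/4)*y/2)


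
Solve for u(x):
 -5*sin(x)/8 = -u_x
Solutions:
 u(x) = C1 - 5*cos(x)/8


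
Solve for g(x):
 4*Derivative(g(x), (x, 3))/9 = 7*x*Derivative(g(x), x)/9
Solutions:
 g(x) = C1 + Integral(C2*airyai(14^(1/3)*x/2) + C3*airybi(14^(1/3)*x/2), x)


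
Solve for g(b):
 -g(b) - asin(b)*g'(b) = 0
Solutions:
 g(b) = C1*exp(-Integral(1/asin(b), b))


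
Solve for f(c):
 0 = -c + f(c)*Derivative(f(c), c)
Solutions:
 f(c) = -sqrt(C1 + c^2)
 f(c) = sqrt(C1 + c^2)


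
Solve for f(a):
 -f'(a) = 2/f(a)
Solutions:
 f(a) = -sqrt(C1 - 4*a)
 f(a) = sqrt(C1 - 4*a)


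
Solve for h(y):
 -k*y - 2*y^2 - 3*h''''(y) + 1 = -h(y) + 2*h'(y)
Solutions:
 h(y) = C1*exp(y*(-2^(2/3) + 2^(1/3) + 2)/6)*sin(2^(1/3)*sqrt(3)*y*(1 + 2^(1/3))/6) + C2*exp(y*(-2^(2/3) + 2^(1/3) + 2)/6)*cos(2^(1/3)*sqrt(3)*y*(1 + 2^(1/3))/6) + C3*exp(-y) + C4*exp(y*(-2^(1/3) + 1 + 2^(2/3))/3) + k*y + 2*k + 2*y^2 + 8*y + 15


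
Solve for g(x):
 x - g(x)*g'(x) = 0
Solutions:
 g(x) = -sqrt(C1 + x^2)
 g(x) = sqrt(C1 + x^2)


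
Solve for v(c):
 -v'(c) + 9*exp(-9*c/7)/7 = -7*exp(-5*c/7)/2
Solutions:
 v(c) = C1 - 1/exp(c)^(9/7) - 49*exp(-5*c/7)/10
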